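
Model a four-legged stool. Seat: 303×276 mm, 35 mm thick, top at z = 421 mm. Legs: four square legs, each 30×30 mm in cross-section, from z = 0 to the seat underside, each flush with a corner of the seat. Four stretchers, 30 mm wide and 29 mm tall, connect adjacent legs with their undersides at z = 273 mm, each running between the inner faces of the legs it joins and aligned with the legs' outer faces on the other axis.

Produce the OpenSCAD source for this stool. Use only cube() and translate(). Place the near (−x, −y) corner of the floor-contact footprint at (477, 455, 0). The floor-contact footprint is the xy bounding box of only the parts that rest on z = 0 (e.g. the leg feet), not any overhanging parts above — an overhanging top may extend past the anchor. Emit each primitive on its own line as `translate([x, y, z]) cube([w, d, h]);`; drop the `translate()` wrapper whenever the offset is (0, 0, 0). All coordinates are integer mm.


translate([477, 455, 386]) cube([303, 276, 35]);
translate([477, 455, 0]) cube([30, 30, 386]);
translate([750, 455, 0]) cube([30, 30, 386]);
translate([477, 701, 0]) cube([30, 30, 386]);
translate([750, 701, 0]) cube([30, 30, 386]);
translate([507, 455, 273]) cube([243, 30, 29]);
translate([507, 701, 273]) cube([243, 30, 29]);
translate([477, 485, 273]) cube([30, 216, 29]);
translate([750, 485, 273]) cube([30, 216, 29]);


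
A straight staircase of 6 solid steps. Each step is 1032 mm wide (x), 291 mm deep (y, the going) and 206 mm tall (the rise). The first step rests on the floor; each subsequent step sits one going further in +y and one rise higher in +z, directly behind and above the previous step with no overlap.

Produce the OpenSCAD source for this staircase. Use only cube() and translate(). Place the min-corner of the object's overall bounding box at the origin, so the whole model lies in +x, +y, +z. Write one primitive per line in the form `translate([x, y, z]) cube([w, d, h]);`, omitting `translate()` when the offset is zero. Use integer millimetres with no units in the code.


cube([1032, 291, 206]);
translate([0, 291, 206]) cube([1032, 291, 206]);
translate([0, 582, 412]) cube([1032, 291, 206]);
translate([0, 873, 618]) cube([1032, 291, 206]);
translate([0, 1164, 824]) cube([1032, 291, 206]);
translate([0, 1455, 1030]) cube([1032, 291, 206]);


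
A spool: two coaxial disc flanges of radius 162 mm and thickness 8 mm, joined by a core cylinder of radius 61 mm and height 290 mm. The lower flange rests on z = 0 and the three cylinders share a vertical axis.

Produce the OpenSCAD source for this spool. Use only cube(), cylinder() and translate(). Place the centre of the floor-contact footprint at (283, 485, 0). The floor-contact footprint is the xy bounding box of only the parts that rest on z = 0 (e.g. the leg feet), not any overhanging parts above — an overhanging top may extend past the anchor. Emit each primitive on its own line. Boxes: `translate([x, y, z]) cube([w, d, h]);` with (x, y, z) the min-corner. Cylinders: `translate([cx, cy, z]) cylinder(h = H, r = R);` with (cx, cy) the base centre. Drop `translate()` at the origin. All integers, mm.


translate([283, 485, 0]) cylinder(h = 8, r = 162);
translate([283, 485, 8]) cylinder(h = 290, r = 61);
translate([283, 485, 298]) cylinder(h = 8, r = 162);


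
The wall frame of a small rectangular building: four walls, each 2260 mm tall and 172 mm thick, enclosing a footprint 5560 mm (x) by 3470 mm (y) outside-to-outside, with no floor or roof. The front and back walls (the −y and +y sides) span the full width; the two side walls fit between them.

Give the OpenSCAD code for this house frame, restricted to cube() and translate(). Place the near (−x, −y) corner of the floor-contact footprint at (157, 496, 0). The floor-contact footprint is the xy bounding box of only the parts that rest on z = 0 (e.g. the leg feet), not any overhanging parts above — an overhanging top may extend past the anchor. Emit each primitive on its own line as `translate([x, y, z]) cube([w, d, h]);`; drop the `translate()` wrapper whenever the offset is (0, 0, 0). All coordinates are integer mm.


translate([157, 496, 0]) cube([5560, 172, 2260]);
translate([157, 3794, 0]) cube([5560, 172, 2260]);
translate([157, 668, 0]) cube([172, 3126, 2260]);
translate([5545, 668, 0]) cube([172, 3126, 2260]);


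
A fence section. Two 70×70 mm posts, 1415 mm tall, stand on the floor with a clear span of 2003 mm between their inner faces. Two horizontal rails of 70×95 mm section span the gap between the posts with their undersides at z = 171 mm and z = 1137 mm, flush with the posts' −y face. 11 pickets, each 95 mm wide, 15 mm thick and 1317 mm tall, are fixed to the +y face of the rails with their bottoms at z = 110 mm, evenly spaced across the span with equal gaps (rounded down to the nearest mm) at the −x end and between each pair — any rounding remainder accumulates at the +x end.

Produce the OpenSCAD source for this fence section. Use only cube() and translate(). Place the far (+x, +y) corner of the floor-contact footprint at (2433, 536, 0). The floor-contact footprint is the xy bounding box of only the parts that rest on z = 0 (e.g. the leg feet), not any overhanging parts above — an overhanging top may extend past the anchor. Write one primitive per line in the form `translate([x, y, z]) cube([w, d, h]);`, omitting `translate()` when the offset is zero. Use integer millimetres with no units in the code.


translate([290, 466, 0]) cube([70, 70, 1415]);
translate([2363, 466, 0]) cube([70, 70, 1415]);
translate([360, 466, 171]) cube([2003, 70, 95]);
translate([360, 466, 1137]) cube([2003, 70, 95]);
translate([439, 536, 110]) cube([95, 15, 1317]);
translate([613, 536, 110]) cube([95, 15, 1317]);
translate([787, 536, 110]) cube([95, 15, 1317]);
translate([961, 536, 110]) cube([95, 15, 1317]);
translate([1135, 536, 110]) cube([95, 15, 1317]);
translate([1309, 536, 110]) cube([95, 15, 1317]);
translate([1483, 536, 110]) cube([95, 15, 1317]);
translate([1657, 536, 110]) cube([95, 15, 1317]);
translate([1831, 536, 110]) cube([95, 15, 1317]);
translate([2005, 536, 110]) cube([95, 15, 1317]);
translate([2179, 536, 110]) cube([95, 15, 1317]);


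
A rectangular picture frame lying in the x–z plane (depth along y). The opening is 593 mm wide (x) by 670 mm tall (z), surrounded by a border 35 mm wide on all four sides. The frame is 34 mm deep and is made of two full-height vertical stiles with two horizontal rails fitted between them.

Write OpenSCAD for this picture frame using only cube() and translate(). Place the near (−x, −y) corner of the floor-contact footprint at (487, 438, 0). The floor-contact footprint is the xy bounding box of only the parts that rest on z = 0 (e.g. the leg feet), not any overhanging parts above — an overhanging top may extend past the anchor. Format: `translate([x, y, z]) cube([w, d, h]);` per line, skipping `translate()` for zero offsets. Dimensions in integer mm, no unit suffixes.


translate([487, 438, 0]) cube([35, 34, 740]);
translate([1115, 438, 0]) cube([35, 34, 740]);
translate([522, 438, 0]) cube([593, 34, 35]);
translate([522, 438, 705]) cube([593, 34, 35]);


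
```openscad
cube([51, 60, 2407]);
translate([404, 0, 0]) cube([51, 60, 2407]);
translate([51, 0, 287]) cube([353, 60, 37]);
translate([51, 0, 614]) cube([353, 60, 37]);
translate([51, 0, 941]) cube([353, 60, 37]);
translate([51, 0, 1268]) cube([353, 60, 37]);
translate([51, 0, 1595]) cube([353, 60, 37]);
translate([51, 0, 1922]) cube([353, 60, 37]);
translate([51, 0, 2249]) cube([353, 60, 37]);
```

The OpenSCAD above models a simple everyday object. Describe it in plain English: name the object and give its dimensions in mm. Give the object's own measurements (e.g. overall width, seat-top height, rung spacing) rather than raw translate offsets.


A straight ladder. Two 51×60 mm vertical rails, 2407 mm tall, stand 455 mm apart (outside-to-outside) with their front faces coplanar on the −y side. 7 rungs, each 60 mm deep and 37 mm tall, span between the inner faces of the rails, front faces flush with the rails. The lowest rung's underside is at z = 287 mm and rungs are spaced 327 mm apart (underside to underside).


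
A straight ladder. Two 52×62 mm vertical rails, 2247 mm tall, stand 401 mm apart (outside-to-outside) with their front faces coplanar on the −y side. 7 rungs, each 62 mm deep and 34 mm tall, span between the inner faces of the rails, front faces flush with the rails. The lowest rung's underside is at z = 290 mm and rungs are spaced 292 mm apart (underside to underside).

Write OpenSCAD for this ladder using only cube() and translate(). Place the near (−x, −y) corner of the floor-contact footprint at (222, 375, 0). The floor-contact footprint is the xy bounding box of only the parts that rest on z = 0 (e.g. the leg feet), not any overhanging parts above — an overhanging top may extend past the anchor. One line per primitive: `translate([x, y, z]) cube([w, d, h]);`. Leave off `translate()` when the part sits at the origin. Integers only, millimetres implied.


translate([222, 375, 0]) cube([52, 62, 2247]);
translate([571, 375, 0]) cube([52, 62, 2247]);
translate([274, 375, 290]) cube([297, 62, 34]);
translate([274, 375, 582]) cube([297, 62, 34]);
translate([274, 375, 874]) cube([297, 62, 34]);
translate([274, 375, 1166]) cube([297, 62, 34]);
translate([274, 375, 1458]) cube([297, 62, 34]);
translate([274, 375, 1750]) cube([297, 62, 34]);
translate([274, 375, 2042]) cube([297, 62, 34]);


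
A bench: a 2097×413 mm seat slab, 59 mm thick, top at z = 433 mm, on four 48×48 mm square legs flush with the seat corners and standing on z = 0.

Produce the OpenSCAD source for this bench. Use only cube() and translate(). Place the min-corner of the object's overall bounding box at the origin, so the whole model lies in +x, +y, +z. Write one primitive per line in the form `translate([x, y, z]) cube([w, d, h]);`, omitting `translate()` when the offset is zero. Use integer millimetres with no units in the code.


translate([0, 0, 374]) cube([2097, 413, 59]);
cube([48, 48, 374]);
translate([0, 365, 0]) cube([48, 48, 374]);
translate([2049, 0, 0]) cube([48, 48, 374]);
translate([2049, 365, 0]) cube([48, 48, 374]);


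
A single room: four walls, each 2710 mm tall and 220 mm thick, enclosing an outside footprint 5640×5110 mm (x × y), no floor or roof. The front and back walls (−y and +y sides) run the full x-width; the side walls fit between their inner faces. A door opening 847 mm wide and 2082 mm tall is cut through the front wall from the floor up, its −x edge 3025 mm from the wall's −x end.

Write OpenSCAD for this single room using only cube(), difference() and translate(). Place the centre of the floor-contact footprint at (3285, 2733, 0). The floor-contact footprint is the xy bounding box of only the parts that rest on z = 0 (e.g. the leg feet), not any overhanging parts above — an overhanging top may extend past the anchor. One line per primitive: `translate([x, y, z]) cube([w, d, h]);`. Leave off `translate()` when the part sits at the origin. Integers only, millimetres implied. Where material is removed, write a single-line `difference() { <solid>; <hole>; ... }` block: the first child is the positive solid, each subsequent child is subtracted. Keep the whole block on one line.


difference() { translate([465, 178, 0]) cube([5640, 220, 2710]); translate([3490, 178, 0]) cube([847, 220, 2082]); }
translate([465, 5068, 0]) cube([5640, 220, 2710]);
translate([465, 398, 0]) cube([220, 4670, 2710]);
translate([5885, 398, 0]) cube([220, 4670, 2710]);


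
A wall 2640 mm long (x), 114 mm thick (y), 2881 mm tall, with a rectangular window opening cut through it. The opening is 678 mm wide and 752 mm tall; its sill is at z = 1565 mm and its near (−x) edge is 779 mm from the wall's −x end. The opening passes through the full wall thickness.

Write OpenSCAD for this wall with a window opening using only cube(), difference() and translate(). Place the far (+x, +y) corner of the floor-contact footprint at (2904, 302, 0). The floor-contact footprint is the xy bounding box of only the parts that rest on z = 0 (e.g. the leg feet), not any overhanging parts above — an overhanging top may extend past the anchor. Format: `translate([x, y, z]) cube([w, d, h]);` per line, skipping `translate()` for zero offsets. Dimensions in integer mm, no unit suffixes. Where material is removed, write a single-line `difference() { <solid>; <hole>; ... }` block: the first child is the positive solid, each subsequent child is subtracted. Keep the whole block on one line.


difference() { translate([264, 188, 0]) cube([2640, 114, 2881]); translate([1043, 188, 1565]) cube([678, 114, 752]); }


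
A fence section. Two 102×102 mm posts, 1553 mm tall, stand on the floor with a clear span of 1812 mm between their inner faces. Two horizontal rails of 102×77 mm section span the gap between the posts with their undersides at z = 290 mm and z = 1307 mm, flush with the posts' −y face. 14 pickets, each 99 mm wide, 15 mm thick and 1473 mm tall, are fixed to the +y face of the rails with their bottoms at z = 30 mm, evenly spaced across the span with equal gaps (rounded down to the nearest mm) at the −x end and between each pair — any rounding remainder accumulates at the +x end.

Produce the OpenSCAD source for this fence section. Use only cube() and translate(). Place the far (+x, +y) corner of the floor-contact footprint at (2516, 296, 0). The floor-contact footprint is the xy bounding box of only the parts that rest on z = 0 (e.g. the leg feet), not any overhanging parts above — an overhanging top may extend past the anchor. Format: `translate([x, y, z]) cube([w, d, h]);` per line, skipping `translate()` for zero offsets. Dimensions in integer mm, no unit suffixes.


translate([500, 194, 0]) cube([102, 102, 1553]);
translate([2414, 194, 0]) cube([102, 102, 1553]);
translate([602, 194, 290]) cube([1812, 102, 77]);
translate([602, 194, 1307]) cube([1812, 102, 77]);
translate([630, 296, 30]) cube([99, 15, 1473]);
translate([757, 296, 30]) cube([99, 15, 1473]);
translate([884, 296, 30]) cube([99, 15, 1473]);
translate([1011, 296, 30]) cube([99, 15, 1473]);
translate([1138, 296, 30]) cube([99, 15, 1473]);
translate([1265, 296, 30]) cube([99, 15, 1473]);
translate([1392, 296, 30]) cube([99, 15, 1473]);
translate([1519, 296, 30]) cube([99, 15, 1473]);
translate([1646, 296, 30]) cube([99, 15, 1473]);
translate([1773, 296, 30]) cube([99, 15, 1473]);
translate([1900, 296, 30]) cube([99, 15, 1473]);
translate([2027, 296, 30]) cube([99, 15, 1473]);
translate([2154, 296, 30]) cube([99, 15, 1473]);
translate([2281, 296, 30]) cube([99, 15, 1473]);


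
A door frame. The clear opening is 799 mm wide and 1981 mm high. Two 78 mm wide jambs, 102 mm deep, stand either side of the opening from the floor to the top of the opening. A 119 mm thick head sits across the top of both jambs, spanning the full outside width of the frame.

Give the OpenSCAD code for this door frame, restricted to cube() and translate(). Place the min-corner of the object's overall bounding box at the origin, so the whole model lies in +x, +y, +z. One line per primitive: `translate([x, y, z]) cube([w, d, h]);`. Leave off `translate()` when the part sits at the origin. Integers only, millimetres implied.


cube([78, 102, 1981]);
translate([877, 0, 0]) cube([78, 102, 1981]);
translate([0, 0, 1981]) cube([955, 102, 119]);


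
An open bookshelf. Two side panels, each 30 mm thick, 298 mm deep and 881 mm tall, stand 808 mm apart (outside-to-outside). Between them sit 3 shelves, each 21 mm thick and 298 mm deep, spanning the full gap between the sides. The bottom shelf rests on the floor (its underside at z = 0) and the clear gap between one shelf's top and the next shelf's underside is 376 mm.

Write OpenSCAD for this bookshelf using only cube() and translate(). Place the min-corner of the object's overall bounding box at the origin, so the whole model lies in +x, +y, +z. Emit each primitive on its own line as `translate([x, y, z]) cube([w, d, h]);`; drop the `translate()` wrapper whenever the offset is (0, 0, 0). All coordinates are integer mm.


cube([30, 298, 881]);
translate([778, 0, 0]) cube([30, 298, 881]);
translate([30, 0, 0]) cube([748, 298, 21]);
translate([30, 0, 397]) cube([748, 298, 21]);
translate([30, 0, 794]) cube([748, 298, 21]);


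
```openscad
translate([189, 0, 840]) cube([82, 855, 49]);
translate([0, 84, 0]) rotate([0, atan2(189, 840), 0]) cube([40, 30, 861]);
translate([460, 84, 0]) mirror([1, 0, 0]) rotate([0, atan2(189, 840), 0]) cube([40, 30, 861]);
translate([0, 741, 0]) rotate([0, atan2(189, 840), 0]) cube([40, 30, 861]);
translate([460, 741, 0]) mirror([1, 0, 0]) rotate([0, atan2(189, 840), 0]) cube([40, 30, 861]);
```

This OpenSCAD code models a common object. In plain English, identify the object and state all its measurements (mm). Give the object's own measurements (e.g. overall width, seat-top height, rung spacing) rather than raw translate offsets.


A sawhorse. A 82×855×49 mm beam (x, y, z) sits on two A-frame leg pairs. Each pair is two raked legs of 40×30 mm section (30 mm along y) splaying symmetrically in x. Each leg rises 840 mm vertically over 189 mm of horizontal reach and is 861 mm long along its own axis. Every leg's outer bottom edge rests on the floor and its outer top edge meets a bottom edge of the beam — the left legs (tilting toward +x) meet the beam's −x bottom edge, the right legs (their mirror images, tilting toward −x) meet its +x bottom edge — so the leg tops tuck under the beam, the beam's underside is 840 mm above the floor, and the feet are 460 mm apart outside-to-outside with the beam centred between them. The two leg pairs are set in 84 mm from either end of the beam.


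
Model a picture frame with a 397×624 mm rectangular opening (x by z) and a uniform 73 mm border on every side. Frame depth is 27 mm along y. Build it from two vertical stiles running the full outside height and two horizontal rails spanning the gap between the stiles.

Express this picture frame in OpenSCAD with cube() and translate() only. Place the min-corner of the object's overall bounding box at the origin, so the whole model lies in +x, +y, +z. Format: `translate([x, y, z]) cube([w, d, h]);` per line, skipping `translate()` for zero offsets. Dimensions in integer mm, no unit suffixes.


cube([73, 27, 770]);
translate([470, 0, 0]) cube([73, 27, 770]);
translate([73, 0, 0]) cube([397, 27, 73]);
translate([73, 0, 697]) cube([397, 27, 73]);


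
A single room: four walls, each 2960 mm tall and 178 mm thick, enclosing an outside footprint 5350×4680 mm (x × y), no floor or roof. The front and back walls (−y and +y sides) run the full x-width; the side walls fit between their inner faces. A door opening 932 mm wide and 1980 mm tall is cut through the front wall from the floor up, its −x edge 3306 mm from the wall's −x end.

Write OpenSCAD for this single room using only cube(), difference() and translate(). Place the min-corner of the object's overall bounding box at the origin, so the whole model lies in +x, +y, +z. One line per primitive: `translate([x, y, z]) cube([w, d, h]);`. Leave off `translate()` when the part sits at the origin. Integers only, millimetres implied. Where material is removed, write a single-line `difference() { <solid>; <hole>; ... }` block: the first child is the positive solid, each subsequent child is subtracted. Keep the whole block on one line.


difference() { cube([5350, 178, 2960]); translate([3306, 0, 0]) cube([932, 178, 1980]); }
translate([0, 4502, 0]) cube([5350, 178, 2960]);
translate([0, 178, 0]) cube([178, 4324, 2960]);
translate([5172, 178, 0]) cube([178, 4324, 2960]);


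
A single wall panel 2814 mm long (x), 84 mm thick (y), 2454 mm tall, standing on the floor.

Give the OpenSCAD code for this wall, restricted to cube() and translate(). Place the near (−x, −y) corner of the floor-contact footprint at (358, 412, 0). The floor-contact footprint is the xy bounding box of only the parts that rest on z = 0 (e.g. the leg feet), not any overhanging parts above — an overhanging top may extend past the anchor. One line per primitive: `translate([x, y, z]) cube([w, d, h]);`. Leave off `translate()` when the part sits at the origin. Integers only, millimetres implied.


translate([358, 412, 0]) cube([2814, 84, 2454]);


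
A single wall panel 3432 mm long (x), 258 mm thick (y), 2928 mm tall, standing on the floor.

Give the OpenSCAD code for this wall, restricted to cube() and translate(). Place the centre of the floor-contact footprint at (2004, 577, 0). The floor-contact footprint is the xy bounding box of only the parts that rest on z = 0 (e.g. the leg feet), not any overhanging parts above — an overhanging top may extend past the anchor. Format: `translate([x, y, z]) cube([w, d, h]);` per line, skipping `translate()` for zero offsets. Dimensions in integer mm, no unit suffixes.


translate([288, 448, 0]) cube([3432, 258, 2928]);


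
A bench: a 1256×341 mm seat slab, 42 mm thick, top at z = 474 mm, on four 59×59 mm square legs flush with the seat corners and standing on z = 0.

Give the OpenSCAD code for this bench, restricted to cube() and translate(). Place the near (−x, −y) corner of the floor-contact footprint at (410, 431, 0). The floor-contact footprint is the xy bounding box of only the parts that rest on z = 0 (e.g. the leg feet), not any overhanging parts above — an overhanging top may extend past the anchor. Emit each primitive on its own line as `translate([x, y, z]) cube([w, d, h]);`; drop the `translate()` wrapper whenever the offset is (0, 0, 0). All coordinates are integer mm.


translate([410, 431, 432]) cube([1256, 341, 42]);
translate([410, 431, 0]) cube([59, 59, 432]);
translate([410, 713, 0]) cube([59, 59, 432]);
translate([1607, 431, 0]) cube([59, 59, 432]);
translate([1607, 713, 0]) cube([59, 59, 432]);


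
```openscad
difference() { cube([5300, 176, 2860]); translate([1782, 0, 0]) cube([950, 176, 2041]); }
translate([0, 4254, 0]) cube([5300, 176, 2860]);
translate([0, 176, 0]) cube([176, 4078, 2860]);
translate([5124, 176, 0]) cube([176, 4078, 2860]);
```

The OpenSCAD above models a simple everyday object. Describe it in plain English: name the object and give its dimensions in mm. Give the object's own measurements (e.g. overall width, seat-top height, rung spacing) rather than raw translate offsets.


A single room: four walls, each 2860 mm tall and 176 mm thick, enclosing an outside footprint 5300×4430 mm (x × y), no floor or roof. The front and back walls (−y and +y sides) run the full x-width; the side walls fit between their inner faces. A door opening 950 mm wide and 2041 mm tall is cut through the front wall from the floor up, its −x edge 1782 mm from the wall's −x end.


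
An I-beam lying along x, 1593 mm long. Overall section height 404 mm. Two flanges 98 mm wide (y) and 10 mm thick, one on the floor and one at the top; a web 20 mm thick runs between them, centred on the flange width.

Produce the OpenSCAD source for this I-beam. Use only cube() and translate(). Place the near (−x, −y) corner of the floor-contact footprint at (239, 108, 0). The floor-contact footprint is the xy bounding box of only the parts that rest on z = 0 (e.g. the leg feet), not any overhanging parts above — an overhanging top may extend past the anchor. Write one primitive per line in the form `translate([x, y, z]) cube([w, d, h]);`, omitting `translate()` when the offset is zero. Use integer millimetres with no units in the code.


translate([239, 108, 0]) cube([1593, 98, 10]);
translate([239, 147, 10]) cube([1593, 20, 384]);
translate([239, 108, 394]) cube([1593, 98, 10]);


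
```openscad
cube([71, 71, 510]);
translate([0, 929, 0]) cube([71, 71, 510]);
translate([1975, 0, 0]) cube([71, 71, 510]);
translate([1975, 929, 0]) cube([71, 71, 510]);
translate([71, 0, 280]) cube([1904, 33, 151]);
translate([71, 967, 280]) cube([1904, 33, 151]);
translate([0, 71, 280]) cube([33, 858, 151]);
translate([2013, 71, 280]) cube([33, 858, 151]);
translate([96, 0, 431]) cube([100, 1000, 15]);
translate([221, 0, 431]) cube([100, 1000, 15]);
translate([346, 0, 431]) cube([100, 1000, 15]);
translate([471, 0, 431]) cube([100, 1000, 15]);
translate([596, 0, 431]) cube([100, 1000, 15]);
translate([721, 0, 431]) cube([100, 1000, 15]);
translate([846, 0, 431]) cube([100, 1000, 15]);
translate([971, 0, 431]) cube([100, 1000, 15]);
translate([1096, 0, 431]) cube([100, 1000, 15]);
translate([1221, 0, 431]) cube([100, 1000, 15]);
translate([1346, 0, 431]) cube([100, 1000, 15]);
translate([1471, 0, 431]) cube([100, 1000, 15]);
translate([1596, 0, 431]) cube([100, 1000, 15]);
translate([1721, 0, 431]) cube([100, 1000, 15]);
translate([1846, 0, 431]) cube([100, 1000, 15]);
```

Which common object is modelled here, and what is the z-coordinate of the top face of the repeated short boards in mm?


A bed frame. The slat-top height is 446 mm.

Four posts, four rails, and a row of slats — a bed frame. Slats sit on the rails at z = 280 + 151 = 431; with slat thickness 15, the top is 446 mm.


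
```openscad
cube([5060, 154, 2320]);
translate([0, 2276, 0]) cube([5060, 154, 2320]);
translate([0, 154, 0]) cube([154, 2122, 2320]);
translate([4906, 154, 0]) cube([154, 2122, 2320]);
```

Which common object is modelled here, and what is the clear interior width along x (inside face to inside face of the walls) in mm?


A house (or room) frame. The interior width is 4752 mm.

Four 2320 mm walls enclosing a rectangle with no floor or roof — a room or house frame. Outside width is 5060 mm and wall thickness is 154 mm, so the interior width is 5060 − 2 × 154 = 4752 mm.


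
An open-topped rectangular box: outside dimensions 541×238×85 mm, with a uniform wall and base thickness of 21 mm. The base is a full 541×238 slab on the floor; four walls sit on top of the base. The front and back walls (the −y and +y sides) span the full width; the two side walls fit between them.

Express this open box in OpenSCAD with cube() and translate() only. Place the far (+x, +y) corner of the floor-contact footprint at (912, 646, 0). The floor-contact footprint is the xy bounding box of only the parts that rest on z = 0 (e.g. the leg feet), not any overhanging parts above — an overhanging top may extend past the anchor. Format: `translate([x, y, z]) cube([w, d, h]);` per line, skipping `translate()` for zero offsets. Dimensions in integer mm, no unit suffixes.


translate([371, 408, 0]) cube([541, 238, 21]);
translate([371, 408, 21]) cube([541, 21, 64]);
translate([371, 625, 21]) cube([541, 21, 64]);
translate([371, 429, 21]) cube([21, 196, 64]);
translate([891, 429, 21]) cube([21, 196, 64]);


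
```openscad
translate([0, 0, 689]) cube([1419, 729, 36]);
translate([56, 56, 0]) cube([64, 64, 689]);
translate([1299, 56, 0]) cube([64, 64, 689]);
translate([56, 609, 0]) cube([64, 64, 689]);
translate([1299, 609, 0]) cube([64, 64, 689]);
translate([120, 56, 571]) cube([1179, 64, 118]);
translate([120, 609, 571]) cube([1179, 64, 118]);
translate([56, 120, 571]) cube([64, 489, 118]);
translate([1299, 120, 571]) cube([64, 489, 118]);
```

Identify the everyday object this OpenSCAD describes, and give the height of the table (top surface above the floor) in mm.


A table. The table height is 725 mm.

A 1419×729×36 slab sits at z = 689 on four 64 mm square posts — a table. The top surface is at 689 + 36 = 725 mm.


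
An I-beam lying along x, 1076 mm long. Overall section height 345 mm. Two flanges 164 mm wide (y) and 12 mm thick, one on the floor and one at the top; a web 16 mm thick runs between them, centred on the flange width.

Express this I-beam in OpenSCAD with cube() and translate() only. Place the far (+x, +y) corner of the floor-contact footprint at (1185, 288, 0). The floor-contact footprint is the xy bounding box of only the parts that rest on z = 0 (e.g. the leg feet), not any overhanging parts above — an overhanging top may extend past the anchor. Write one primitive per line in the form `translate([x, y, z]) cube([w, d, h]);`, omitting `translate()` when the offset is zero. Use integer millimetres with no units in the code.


translate([109, 124, 0]) cube([1076, 164, 12]);
translate([109, 198, 12]) cube([1076, 16, 321]);
translate([109, 124, 333]) cube([1076, 164, 12]);


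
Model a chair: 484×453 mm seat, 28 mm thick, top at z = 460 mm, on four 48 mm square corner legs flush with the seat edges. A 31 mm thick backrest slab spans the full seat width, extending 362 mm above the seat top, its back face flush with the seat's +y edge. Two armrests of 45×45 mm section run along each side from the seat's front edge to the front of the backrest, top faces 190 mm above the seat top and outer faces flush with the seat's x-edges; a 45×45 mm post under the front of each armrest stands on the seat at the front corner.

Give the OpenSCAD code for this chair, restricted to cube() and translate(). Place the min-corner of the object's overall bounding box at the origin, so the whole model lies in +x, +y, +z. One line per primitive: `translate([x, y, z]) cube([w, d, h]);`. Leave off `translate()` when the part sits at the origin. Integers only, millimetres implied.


translate([0, 0, 432]) cube([484, 453, 28]);
cube([48, 48, 432]);
translate([436, 0, 0]) cube([48, 48, 432]);
translate([0, 405, 0]) cube([48, 48, 432]);
translate([436, 405, 0]) cube([48, 48, 432]);
translate([0, 422, 460]) cube([484, 31, 362]);
translate([0, 0, 605]) cube([45, 422, 45]);
translate([439, 0, 605]) cube([45, 422, 45]);
translate([0, 0, 460]) cube([45, 45, 145]);
translate([439, 0, 460]) cube([45, 45, 145]);


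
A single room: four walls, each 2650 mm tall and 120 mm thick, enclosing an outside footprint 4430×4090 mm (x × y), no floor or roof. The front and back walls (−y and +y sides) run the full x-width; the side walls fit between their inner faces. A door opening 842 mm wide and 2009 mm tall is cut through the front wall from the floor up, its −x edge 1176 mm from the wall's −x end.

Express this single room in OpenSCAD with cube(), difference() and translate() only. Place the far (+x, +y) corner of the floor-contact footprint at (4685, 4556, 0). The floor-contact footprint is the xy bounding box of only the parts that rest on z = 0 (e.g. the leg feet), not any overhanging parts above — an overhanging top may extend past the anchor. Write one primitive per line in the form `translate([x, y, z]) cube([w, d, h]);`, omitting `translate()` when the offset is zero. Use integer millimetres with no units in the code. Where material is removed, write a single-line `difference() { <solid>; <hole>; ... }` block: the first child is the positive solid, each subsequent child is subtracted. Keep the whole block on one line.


difference() { translate([255, 466, 0]) cube([4430, 120, 2650]); translate([1431, 466, 0]) cube([842, 120, 2009]); }
translate([255, 4436, 0]) cube([4430, 120, 2650]);
translate([255, 586, 0]) cube([120, 3850, 2650]);
translate([4565, 586, 0]) cube([120, 3850, 2650]);


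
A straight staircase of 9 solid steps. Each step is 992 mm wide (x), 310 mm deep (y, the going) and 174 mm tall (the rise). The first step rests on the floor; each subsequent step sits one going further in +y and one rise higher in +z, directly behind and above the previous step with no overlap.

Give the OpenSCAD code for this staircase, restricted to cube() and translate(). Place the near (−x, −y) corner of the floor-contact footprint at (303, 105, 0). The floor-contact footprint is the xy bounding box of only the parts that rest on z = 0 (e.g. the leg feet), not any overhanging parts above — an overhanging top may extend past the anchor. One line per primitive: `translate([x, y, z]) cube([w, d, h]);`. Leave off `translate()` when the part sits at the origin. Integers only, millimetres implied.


translate([303, 105, 0]) cube([992, 310, 174]);
translate([303, 415, 174]) cube([992, 310, 174]);
translate([303, 725, 348]) cube([992, 310, 174]);
translate([303, 1035, 522]) cube([992, 310, 174]);
translate([303, 1345, 696]) cube([992, 310, 174]);
translate([303, 1655, 870]) cube([992, 310, 174]);
translate([303, 1965, 1044]) cube([992, 310, 174]);
translate([303, 2275, 1218]) cube([992, 310, 174]);
translate([303, 2585, 1392]) cube([992, 310, 174]);


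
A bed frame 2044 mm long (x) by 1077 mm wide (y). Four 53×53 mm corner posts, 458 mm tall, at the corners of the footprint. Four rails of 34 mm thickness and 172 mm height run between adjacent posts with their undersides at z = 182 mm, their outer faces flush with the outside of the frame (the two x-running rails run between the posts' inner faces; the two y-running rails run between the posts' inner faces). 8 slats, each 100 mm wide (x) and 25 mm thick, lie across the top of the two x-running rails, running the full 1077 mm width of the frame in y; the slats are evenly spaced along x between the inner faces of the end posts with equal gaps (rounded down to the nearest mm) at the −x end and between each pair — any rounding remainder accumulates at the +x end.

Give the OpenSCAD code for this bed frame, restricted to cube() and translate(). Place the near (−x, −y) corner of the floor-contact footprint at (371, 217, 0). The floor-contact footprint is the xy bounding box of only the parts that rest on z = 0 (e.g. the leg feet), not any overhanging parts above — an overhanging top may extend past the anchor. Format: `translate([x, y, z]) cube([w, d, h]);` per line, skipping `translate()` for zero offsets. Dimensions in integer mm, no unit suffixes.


// slat z = rail_z + rail_h = 182 + 172 = 354
// slat gap = ⌊(1938 − 8·100) / 9⌋ = 126
translate([371, 217, 0]) cube([53, 53, 458]);
translate([371, 1241, 0]) cube([53, 53, 458]);
translate([2362, 217, 0]) cube([53, 53, 458]);
translate([2362, 1241, 0]) cube([53, 53, 458]);
translate([424, 217, 182]) cube([1938, 34, 172]);
translate([424, 1260, 182]) cube([1938, 34, 172]);
translate([371, 270, 182]) cube([34, 971, 172]);
translate([2381, 270, 182]) cube([34, 971, 172]);
translate([550, 217, 354]) cube([100, 1077, 25]);
translate([776, 217, 354]) cube([100, 1077, 25]);
translate([1002, 217, 354]) cube([100, 1077, 25]);
translate([1228, 217, 354]) cube([100, 1077, 25]);
translate([1454, 217, 354]) cube([100, 1077, 25]);
translate([1680, 217, 354]) cube([100, 1077, 25]);
translate([1906, 217, 354]) cube([100, 1077, 25]);
translate([2132, 217, 354]) cube([100, 1077, 25]);


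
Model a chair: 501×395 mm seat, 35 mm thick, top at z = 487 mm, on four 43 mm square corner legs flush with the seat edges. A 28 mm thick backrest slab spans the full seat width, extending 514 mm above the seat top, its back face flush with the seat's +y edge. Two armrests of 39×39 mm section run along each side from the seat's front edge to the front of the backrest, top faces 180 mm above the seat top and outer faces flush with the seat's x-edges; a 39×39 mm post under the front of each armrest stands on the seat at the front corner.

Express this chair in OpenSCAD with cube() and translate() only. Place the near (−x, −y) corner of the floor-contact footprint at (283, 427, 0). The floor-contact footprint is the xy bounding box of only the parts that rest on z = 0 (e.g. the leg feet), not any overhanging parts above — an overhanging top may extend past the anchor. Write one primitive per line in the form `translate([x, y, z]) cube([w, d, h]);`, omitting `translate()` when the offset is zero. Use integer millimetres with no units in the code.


// leg_h = 487 - 35 = 452
// arm post h = 180 - 39 = 141
translate([283, 427, 452]) cube([501, 395, 35]);
translate([283, 427, 0]) cube([43, 43, 452]);
translate([741, 427, 0]) cube([43, 43, 452]);
translate([283, 779, 0]) cube([43, 43, 452]);
translate([741, 779, 0]) cube([43, 43, 452]);
translate([283, 794, 487]) cube([501, 28, 514]);
translate([283, 427, 628]) cube([39, 367, 39]);
translate([745, 427, 628]) cube([39, 367, 39]);
translate([283, 427, 487]) cube([39, 39, 141]);
translate([745, 427, 487]) cube([39, 39, 141]);


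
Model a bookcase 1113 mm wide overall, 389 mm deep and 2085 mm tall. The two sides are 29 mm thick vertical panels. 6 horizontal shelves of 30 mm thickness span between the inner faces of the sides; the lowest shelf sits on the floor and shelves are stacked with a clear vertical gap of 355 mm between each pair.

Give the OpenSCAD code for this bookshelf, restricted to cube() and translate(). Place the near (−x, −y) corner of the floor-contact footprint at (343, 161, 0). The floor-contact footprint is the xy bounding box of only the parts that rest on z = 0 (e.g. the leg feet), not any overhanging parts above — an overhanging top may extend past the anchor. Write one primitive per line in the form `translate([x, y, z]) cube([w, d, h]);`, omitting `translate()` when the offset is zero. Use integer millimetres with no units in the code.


translate([343, 161, 0]) cube([29, 389, 2085]);
translate([1427, 161, 0]) cube([29, 389, 2085]);
translate([372, 161, 0]) cube([1055, 389, 30]);
translate([372, 161, 385]) cube([1055, 389, 30]);
translate([372, 161, 770]) cube([1055, 389, 30]);
translate([372, 161, 1155]) cube([1055, 389, 30]);
translate([372, 161, 1540]) cube([1055, 389, 30]);
translate([372, 161, 1925]) cube([1055, 389, 30]);


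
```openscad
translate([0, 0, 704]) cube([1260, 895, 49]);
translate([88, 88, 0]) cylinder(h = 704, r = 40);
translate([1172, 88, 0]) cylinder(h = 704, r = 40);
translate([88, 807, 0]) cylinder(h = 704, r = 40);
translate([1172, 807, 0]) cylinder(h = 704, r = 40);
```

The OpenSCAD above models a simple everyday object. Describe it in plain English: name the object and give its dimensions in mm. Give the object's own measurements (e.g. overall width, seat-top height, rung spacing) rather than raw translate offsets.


A rectangular dining table. The top is 1260×895×49 mm with its upper surface at z = 753 mm. It stands on four round legs of 80 mm diameter, each leg's bounding box inset 48 mm from the nearest pair of top edges, running from the floor to the underside of the top.


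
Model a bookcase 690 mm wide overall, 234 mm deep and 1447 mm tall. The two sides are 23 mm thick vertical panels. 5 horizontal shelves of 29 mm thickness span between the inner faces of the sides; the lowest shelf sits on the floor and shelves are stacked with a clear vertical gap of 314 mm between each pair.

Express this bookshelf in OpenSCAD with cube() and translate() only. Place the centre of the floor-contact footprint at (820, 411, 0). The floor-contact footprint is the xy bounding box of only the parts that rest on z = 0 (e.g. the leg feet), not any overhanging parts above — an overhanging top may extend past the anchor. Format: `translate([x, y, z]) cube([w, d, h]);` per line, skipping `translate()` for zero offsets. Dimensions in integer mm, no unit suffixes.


translate([475, 294, 0]) cube([23, 234, 1447]);
translate([1142, 294, 0]) cube([23, 234, 1447]);
translate([498, 294, 0]) cube([644, 234, 29]);
translate([498, 294, 343]) cube([644, 234, 29]);
translate([498, 294, 686]) cube([644, 234, 29]);
translate([498, 294, 1029]) cube([644, 234, 29]);
translate([498, 294, 1372]) cube([644, 234, 29]);


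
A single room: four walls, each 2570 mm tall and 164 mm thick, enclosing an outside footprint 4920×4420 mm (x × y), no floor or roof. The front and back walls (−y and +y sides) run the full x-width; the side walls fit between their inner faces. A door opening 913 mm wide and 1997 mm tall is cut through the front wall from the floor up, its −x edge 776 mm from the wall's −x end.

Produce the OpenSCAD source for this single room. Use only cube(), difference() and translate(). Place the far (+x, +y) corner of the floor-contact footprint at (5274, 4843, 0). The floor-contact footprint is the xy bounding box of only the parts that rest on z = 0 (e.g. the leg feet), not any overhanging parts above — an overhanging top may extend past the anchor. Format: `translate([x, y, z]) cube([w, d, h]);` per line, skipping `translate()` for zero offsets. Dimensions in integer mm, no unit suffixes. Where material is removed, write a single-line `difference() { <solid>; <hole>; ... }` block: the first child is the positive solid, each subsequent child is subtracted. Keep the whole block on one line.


difference() { translate([354, 423, 0]) cube([4920, 164, 2570]); translate([1130, 423, 0]) cube([913, 164, 1997]); }
translate([354, 4679, 0]) cube([4920, 164, 2570]);
translate([354, 587, 0]) cube([164, 4092, 2570]);
translate([5110, 587, 0]) cube([164, 4092, 2570]);
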